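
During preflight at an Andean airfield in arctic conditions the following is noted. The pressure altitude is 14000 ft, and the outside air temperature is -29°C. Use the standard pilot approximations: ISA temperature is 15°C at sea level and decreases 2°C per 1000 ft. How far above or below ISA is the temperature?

ISA temperature at 14000 ft = 15 − 2 × (14000/1000) = -13°C.
Deviation = OAT − ISA = -29 − (-13) = -16°C.

ISA-16°C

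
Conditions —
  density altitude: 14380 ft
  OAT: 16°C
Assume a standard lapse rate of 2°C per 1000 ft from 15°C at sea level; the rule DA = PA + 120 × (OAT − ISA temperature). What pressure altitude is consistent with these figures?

DA = PA + 120 × (OAT − (15 − 2·PA/1000)) = PA + 120·OAT − 1800 + 0.24·PA = 1.24·PA + 120·OAT − 1800.
So 1.24·PA = 14380 − 120 × 16 + 1800 = 14260.
PA = 14260 / 1.24 = 11500 ft.

11500 ft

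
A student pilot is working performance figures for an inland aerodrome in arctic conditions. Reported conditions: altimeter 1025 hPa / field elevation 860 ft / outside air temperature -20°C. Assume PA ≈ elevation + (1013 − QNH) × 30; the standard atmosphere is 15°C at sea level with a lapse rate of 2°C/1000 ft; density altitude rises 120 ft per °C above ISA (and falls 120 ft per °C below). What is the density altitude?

-3580 ft

Pressure altitude = 860 + (1013 − 1025) × 30 = 860 + (-360) = 500 ft.
ISA temperature at 500 ft = 15 − 2 × (500/1000) = 14°C.
ISA deviation = -20 − 14 = -34°C.
Density altitude = 500 + 120 × (-34) = -3580 ft.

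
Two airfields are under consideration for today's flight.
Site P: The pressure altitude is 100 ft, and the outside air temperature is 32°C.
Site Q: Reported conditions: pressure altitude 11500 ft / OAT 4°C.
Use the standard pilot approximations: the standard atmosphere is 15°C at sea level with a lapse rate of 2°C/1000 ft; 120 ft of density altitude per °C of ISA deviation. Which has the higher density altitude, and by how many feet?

Site Q by 10776 ft

Site P: ISA temp = 14.8°C, deviation +17.2°C, DA = 100 + 120 × 17.2 = 2164 ft.
Site Q: ISA temp = -8°C, deviation +12°C, DA = 11500 + 120 × 12 = 12940 ft.
Site Q is higher by 12940 − 2164 = 10776 ft.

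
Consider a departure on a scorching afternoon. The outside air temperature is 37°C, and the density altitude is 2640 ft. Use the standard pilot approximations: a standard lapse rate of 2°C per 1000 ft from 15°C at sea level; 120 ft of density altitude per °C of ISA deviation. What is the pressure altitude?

DA = PA + 120 × (OAT − (15 − 2·PA/1000)) = PA + 120·OAT − 1800 + 0.24·PA = 1.24·PA + 120·OAT − 1800.
So 1.24·PA = 2640 − 120 × 37 + 1800 = 0.
PA = 0 / 1.24 = 0 ft.

0 ft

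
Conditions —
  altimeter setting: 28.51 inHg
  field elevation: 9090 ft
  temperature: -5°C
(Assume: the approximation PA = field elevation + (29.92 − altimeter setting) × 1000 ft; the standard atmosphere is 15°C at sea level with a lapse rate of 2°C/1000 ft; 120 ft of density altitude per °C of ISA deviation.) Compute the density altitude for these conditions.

Pressure altitude = 9090 + (29.92 − 28.51) × 1000 = 9090 + (+1410) = 10500 ft.
ISA temperature at 10500 ft = 15 − 2 × (10500/1000) = -6°C.
ISA deviation = -5 − (-6) = +1°C.
Density altitude = 10500 + 120 × (1) = 10620 ft.

10620 ft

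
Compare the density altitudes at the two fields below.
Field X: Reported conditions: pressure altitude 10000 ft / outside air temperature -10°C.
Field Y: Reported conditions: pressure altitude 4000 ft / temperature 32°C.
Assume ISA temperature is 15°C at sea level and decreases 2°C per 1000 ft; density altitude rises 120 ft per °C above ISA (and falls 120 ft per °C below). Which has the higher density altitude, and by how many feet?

Field X by 2400 ft

Field X: ISA temp = -5°C, deviation -5°C, DA = 10000 + 120 × (-5) = 9400 ft.
Field Y: ISA temp = 7°C, deviation +25°C, DA = 4000 + 120 × 25 = 7000 ft.
Field X is higher by 9400 − 7000 = 2400 ft.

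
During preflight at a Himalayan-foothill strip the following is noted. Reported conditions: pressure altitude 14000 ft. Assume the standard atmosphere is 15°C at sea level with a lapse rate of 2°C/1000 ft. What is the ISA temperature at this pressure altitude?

-13°C

ISA temperature = 15 − 2 × (14000/1000) = 15 − 28 = -13°C.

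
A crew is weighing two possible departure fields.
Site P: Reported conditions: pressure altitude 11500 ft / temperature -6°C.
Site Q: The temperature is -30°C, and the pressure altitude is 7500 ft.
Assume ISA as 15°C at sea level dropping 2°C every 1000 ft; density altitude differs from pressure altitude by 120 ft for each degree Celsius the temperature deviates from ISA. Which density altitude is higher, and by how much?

Site P: ISA temp = -8°C, deviation +2°C, DA = 11500 + 120 × 2 = 11740 ft.
Site Q: ISA temp = 0°C, deviation -30°C, DA = 7500 + 120 × (-30) = 3900 ft.
Site P is higher by 11740 − 3900 = 7840 ft.

Site P by 7840 ft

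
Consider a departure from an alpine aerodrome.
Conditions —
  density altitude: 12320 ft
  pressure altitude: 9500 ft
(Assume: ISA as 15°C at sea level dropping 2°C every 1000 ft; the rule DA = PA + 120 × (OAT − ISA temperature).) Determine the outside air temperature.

19.5°C

Density altitude − pressure altitude = 12320 − 9500 = +2820 ft.
At 120 ft/°C that is an ISA deviation of 2820/120 = +23.5°C.
ISA temperature at 9500 ft = 15 − 2 × (9500/1000) = -4°C.
OAT = ISA + deviation = -4 + (+23.5) = 19.5°C.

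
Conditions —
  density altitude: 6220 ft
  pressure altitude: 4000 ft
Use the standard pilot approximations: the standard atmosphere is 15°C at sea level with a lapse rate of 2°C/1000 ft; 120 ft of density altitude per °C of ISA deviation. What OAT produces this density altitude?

Density altitude − pressure altitude = 6220 − 4000 = +2220 ft.
At 120 ft/°C that is an ISA deviation of 2220/120 = +18.5°C.
ISA temperature at 4000 ft = 15 − 2 × (4000/1000) = 7°C.
OAT = ISA + deviation = 7 + (+18.5) = 25.5°C.

25.5°C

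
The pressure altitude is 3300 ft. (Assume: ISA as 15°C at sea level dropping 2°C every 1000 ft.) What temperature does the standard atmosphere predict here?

8.4°C

ISA temperature = 15 − 2 × (3300/1000) = 15 − 6.6 = 8.4°C.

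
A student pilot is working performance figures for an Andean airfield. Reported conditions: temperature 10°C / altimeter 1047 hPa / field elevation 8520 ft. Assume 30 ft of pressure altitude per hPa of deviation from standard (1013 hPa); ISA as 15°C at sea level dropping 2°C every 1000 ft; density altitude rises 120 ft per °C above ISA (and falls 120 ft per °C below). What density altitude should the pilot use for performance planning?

8700 ft

Pressure altitude = 8520 + (1013 − 1047) × 30 = 8520 + (-1020) = 7500 ft.
ISA temperature at 7500 ft = 15 − 2 × (7500/1000) = 0°C.
ISA deviation = 10 − 0 = +10°C.
Density altitude = 7500 + 120 × (10) = 8700 ft.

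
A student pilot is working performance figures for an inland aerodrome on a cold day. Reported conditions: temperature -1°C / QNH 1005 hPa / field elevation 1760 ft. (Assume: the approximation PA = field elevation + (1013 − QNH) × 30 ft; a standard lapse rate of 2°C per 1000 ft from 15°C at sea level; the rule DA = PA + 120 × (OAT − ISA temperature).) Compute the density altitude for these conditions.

Pressure altitude = 1760 + (1013 − 1005) × 30 = 1760 + (+240) = 2000 ft.
ISA temperature at 2000 ft = 15 − 2 × (2000/1000) = 11°C.
ISA deviation = -1 − 11 = -12°C.
Density altitude = 2000 + 120 × (-12) = 560 ft.

560 ft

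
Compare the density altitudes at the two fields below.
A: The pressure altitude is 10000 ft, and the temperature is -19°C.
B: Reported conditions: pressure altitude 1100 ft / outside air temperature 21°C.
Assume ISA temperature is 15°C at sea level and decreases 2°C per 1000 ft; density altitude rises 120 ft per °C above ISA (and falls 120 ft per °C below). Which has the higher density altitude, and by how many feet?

A by 6236 ft

A: ISA temp = -5°C, deviation -14°C, DA = 10000 + 120 × (-14) = 8320 ft.
B: ISA temp = 12.8°C, deviation +8.2°C, DA = 1100 + 120 × 8.2 = 2084 ft.
A is higher by 8320 − 2084 = 6236 ft.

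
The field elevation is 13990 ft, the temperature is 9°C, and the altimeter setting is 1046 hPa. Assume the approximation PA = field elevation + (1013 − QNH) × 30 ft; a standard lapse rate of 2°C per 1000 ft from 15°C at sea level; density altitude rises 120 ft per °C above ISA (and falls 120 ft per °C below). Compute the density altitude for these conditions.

15400 ft

Pressure altitude = 13990 + (1013 − 1046) × 30 = 13990 + (-990) = 13000 ft.
ISA temperature at 13000 ft = 15 − 2 × (13000/1000) = -11°C.
ISA deviation = 9 − (-11) = +20°C.
Density altitude = 13000 + 120 × (20) = 15400 ft.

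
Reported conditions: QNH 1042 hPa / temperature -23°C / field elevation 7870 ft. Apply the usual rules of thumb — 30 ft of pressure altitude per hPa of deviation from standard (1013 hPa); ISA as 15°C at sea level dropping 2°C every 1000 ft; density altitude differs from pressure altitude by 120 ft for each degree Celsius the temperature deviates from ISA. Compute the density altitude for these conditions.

Pressure altitude = 7870 + (1013 − 1042) × 30 = 7870 + (-870) = 7000 ft.
ISA temperature at 7000 ft = 15 − 2 × (7000/1000) = 1°C.
ISA deviation = -23 − 1 = -24°C.
Density altitude = 7000 + 120 × (-24) = 4120 ft.

4120 ft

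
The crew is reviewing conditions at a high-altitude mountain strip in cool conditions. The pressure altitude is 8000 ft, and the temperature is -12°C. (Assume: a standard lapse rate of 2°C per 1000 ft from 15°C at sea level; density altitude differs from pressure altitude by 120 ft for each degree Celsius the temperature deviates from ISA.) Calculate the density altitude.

ISA temperature at 8000 ft = 15 − 2 × (8000/1000) = -1°C.
ISA deviation = -12 − (-1) = -11°C.
Density altitude = 8000 + 120 × (-11) = 8000 + (-1320) = 6680 ft.

6680 ft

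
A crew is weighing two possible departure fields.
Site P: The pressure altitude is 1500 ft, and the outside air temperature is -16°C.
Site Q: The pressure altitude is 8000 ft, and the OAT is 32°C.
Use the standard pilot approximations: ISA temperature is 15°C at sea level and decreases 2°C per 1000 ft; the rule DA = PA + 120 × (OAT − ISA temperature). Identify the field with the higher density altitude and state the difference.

Site Q by 13820 ft

Site P: ISA temp = 12°C, deviation -28°C, DA = 1500 + 120 × (-28) = -1860 ft.
Site Q: ISA temp = -1°C, deviation +33°C, DA = 8000 + 120 × 33 = 11960 ft.
Site Q is higher by 11960 − (-1860) = 13820 ft.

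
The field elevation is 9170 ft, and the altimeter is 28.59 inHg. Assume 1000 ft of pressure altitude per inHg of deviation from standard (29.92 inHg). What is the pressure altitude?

Pressure correction = (29.92 − 28.59) × 1000 = +1330 ft.
Pressure altitude = 9170 + (+1330) = 10500 ft.

10500 ft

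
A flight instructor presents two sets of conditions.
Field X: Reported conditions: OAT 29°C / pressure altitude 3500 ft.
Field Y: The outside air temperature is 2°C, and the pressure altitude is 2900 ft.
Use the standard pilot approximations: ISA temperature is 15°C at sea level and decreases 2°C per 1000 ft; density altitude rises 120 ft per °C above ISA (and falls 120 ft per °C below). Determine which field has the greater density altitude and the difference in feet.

Field X: ISA temp = 8°C, deviation +21°C, DA = 3500 + 120 × 21 = 6020 ft.
Field Y: ISA temp = 9.2°C, deviation -7.2°C, DA = 2900 + 120 × (-7.2) = 2036 ft.
Field X is higher by 6020 − 2036 = 3984 ft.

Field X by 3984 ft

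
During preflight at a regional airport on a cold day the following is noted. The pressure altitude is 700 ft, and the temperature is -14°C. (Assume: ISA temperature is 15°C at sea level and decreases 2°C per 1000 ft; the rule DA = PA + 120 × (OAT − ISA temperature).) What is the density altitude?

ISA temperature at 700 ft = 15 − 2 × (700/1000) = 13.6°C.
ISA deviation = -14 − 13.6 = -27.6°C.
Density altitude = 700 + 120 × (-27.6) = 700 + (-3312) = -2612 ft.

-2612 ft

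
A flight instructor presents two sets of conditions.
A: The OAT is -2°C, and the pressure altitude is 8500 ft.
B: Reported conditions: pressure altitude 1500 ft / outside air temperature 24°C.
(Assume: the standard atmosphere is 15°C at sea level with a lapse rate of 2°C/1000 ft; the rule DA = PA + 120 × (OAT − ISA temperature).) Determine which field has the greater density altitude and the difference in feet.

A: ISA temp = -2°C, deviation 0°C, DA = 8500 + 120 × 0 = 8500 ft.
B: ISA temp = 12°C, deviation +12°C, DA = 1500 + 120 × 12 = 2940 ft.
A is higher by 8500 − 2940 = 5560 ft.

A by 5560 ft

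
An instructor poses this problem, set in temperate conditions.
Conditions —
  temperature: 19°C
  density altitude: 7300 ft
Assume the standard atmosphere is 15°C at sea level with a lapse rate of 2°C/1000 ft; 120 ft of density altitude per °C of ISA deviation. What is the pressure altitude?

DA = PA + 120 × (OAT − (15 − 2·PA/1000)) = PA + 120·OAT − 1800 + 0.24·PA = 1.24·PA + 120·OAT − 1800.
So 1.24·PA = 7300 − 120 × 19 + 1800 = 6820.
PA = 6820 / 1.24 = 5500 ft.

5500 ft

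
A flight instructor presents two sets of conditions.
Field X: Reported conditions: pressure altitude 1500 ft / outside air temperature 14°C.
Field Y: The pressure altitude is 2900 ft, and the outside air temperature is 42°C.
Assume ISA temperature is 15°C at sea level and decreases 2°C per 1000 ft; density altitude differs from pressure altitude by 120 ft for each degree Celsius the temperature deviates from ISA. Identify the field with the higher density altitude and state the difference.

Field Y by 5096 ft

Field X: ISA temp = 12°C, deviation +2°C, DA = 1500 + 120 × 2 = 1740 ft.
Field Y: ISA temp = 9.2°C, deviation +32.8°C, DA = 2900 + 120 × 32.8 = 6836 ft.
Field Y is higher by 6836 − 1740 = 5096 ft.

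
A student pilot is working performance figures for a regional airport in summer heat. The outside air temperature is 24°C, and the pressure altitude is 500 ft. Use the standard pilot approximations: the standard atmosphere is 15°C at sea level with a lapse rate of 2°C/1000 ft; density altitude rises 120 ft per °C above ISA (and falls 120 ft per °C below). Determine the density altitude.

ISA temperature at 500 ft = 15 − 2 × (500/1000) = 14°C.
ISA deviation = 24 − 14 = +10°C.
Density altitude = 500 + 120 × (10) = 500 + (+1200) = 1700 ft.

1700 ft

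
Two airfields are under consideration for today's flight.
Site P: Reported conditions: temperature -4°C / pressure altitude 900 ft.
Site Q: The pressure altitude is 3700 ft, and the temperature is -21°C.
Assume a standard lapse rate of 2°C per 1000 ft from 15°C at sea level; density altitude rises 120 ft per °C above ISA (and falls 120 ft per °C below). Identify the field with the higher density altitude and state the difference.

Site P: ISA temp = 13.2°C, deviation -17.2°C, DA = 900 + 120 × (-17.2) = -1164 ft.
Site Q: ISA temp = 7.6°C, deviation -28.6°C, DA = 3700 + 120 × (-28.6) = 268 ft.
Site Q is higher by 268 − (-1164) = 1432 ft.

Site Q by 1432 ft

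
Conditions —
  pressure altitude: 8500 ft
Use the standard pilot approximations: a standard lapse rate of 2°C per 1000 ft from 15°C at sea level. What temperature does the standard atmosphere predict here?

ISA temperature = 15 − 2 × (8500/1000) = 15 − 17 = -2°C.

-2°C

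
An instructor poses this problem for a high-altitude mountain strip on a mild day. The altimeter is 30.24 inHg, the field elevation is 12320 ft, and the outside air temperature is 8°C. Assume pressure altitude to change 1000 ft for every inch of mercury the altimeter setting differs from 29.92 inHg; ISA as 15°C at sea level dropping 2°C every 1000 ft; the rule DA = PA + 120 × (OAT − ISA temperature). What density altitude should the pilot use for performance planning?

14040 ft

Pressure altitude = 12320 + (29.92 − 30.24) × 1000 = 12320 + (-320) = 12000 ft.
ISA temperature at 12000 ft = 15 − 2 × (12000/1000) = -9°C.
ISA deviation = 8 − (-9) = +17°C.
Density altitude = 12000 + 120 × (17) = 14040 ft.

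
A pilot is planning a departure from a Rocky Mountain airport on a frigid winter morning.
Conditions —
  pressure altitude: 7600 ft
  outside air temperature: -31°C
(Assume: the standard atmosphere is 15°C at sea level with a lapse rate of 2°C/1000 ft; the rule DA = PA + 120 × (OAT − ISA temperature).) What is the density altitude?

3904 ft

ISA temperature at 7600 ft = 15 − 2 × (7600/1000) = -0.2°C.
ISA deviation = -31 − (-0.2) = -30.8°C.
Density altitude = 7600 + 120 × (-30.8) = 7600 + (-3696) = 3904 ft.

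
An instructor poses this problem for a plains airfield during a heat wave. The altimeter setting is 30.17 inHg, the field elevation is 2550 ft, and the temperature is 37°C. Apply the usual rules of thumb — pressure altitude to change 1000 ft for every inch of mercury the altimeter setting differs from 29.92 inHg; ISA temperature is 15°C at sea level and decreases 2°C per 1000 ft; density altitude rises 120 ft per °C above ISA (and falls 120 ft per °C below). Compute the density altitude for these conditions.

5492 ft

Pressure altitude = 2550 + (29.92 − 30.17) × 1000 = 2550 + (-250) = 2300 ft.
ISA temperature at 2300 ft = 15 − 2 × (2300/1000) = 10.4°C.
ISA deviation = 37 − 10.4 = +26.6°C.
Density altitude = 2300 + 120 × (26.6) = 5492 ft.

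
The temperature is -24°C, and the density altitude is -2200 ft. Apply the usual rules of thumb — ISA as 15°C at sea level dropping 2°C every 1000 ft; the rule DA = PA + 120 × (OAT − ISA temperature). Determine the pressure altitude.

DA = PA + 120 × (OAT − (15 − 2·PA/1000)) = PA + 120·OAT − 1800 + 0.24·PA = 1.24·PA + 120·OAT − 1800.
So 1.24·PA = -2200 − 120 × (-24) + 1800 = 2480.
PA = 2480 / 1.24 = 2000 ft.

2000 ft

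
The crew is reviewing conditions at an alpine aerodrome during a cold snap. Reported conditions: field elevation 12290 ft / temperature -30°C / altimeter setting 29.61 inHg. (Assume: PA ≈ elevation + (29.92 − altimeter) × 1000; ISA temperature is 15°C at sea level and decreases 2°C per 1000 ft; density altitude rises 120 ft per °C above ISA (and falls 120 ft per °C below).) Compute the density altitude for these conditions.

10224 ft

Pressure altitude = 12290 + (29.92 − 29.61) × 1000 = 12290 + (+310) = 12600 ft.
ISA temperature at 12600 ft = 15 − 2 × (12600/1000) = -10.2°C.
ISA deviation = -30 − (-10.2) = -19.8°C.
Density altitude = 12600 + 120 × (-19.8) = 10224 ft.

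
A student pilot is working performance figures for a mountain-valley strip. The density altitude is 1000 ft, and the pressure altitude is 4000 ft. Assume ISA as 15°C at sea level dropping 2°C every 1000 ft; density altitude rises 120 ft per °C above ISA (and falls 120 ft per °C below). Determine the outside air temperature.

Density altitude − pressure altitude = 1000 − 4000 = -3000 ft.
At 120 ft/°C that is an ISA deviation of -3000/120 = -25°C.
ISA temperature at 4000 ft = 15 − 2 × (4000/1000) = 7°C.
OAT = ISA + deviation = 7 + (-25) = -18°C.

-18°C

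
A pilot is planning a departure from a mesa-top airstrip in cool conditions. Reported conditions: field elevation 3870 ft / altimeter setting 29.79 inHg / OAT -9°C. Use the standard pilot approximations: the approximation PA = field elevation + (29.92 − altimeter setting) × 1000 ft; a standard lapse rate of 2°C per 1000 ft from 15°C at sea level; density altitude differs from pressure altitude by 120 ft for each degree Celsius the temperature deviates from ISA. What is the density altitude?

2080 ft

Pressure altitude = 3870 + (29.92 − 29.79) × 1000 = 3870 + (+130) = 4000 ft.
ISA temperature at 4000 ft = 15 − 2 × (4000/1000) = 7°C.
ISA deviation = -9 − 7 = -16°C.
Density altitude = 4000 + 120 × (-16) = 2080 ft.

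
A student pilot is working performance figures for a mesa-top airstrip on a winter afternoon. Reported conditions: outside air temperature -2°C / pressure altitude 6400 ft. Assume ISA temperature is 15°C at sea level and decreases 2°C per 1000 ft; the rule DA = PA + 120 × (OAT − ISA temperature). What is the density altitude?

5896 ft

ISA temperature at 6400 ft = 15 − 2 × (6400/1000) = 2.2°C.
ISA deviation = -2 − 2.2 = -4.2°C.
Density altitude = 6400 + 120 × (-4.2) = 6400 + (-504) = 5896 ft.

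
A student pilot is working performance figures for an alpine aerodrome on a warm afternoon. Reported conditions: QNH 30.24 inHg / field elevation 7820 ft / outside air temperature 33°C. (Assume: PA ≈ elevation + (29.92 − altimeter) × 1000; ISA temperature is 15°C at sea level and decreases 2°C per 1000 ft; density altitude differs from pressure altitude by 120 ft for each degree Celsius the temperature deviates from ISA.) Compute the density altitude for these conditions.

Pressure altitude = 7820 + (29.92 − 30.24) × 1000 = 7820 + (-320) = 7500 ft.
ISA temperature at 7500 ft = 15 − 2 × (7500/1000) = 0°C.
ISA deviation = 33 − 0 = +33°C.
Density altitude = 7500 + 120 × (33) = 11460 ft.

11460 ft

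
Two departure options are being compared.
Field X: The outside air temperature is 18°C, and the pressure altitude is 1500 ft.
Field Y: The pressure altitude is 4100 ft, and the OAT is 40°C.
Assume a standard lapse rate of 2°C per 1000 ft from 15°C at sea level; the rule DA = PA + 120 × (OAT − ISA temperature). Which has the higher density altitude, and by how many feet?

Field Y by 5864 ft

Field X: ISA temp = 12°C, deviation +6°C, DA = 1500 + 120 × 6 = 2220 ft.
Field Y: ISA temp = 6.8°C, deviation +33.2°C, DA = 4100 + 120 × 33.2 = 8084 ft.
Field Y is higher by 8084 − 2220 = 5864 ft.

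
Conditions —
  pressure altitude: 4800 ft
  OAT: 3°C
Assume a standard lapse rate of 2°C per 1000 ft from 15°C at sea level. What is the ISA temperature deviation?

ISA temperature at 4800 ft = 15 − 2 × (4800/1000) = 5.4°C.
Deviation = OAT − ISA = 3 − 5.4 = -2.4°C.

ISA-2.4°C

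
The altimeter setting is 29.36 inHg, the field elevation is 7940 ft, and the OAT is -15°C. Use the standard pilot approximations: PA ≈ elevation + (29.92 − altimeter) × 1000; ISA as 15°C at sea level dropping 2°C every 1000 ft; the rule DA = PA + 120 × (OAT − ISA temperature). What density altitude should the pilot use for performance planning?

6940 ft

Pressure altitude = 7940 + (29.92 − 29.36) × 1000 = 7940 + (+560) = 8500 ft.
ISA temperature at 8500 ft = 15 − 2 × (8500/1000) = -2°C.
ISA deviation = -15 − (-2) = -13°C.
Density altitude = 8500 + 120 × (-13) = 6940 ft.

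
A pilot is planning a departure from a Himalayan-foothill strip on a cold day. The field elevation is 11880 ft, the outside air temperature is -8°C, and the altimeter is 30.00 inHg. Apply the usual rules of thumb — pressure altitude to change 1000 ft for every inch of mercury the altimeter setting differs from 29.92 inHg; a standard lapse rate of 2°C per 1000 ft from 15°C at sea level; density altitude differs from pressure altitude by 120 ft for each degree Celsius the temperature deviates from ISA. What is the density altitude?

Pressure altitude = 11880 + (29.92 − 30.00) × 1000 = 11880 + (-80) = 11800 ft.
ISA temperature at 11800 ft = 15 − 2 × (11800/1000) = -8.6°C.
ISA deviation = -8 − (-8.6) = +0.6°C.
Density altitude = 11800 + 120 × (0.6) = 11872 ft.

11872 ft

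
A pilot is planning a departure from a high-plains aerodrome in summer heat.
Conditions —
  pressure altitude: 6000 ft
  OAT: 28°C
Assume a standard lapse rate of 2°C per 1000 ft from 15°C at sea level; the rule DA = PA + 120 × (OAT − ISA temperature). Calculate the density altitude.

ISA temperature at 6000 ft = 15 − 2 × (6000/1000) = 3°C.
ISA deviation = 28 − 3 = +25°C.
Density altitude = 6000 + 120 × (25) = 6000 + (+3000) = 9000 ft.

9000 ft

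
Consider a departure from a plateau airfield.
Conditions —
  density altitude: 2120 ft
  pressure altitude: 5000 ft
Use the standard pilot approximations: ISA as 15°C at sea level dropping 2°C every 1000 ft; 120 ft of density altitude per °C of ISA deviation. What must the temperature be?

-19°C

Density altitude − pressure altitude = 2120 − 5000 = -2880 ft.
At 120 ft/°C that is an ISA deviation of -2880/120 = -24°C.
ISA temperature at 5000 ft = 15 − 2 × (5000/1000) = 5°C.
OAT = ISA + deviation = 5 + (-24) = -19°C.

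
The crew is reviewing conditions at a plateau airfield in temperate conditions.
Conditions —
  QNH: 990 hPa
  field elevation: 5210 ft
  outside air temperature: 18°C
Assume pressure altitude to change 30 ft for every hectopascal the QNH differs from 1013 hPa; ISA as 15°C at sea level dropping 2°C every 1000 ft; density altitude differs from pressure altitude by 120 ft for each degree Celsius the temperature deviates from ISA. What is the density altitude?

7676 ft

Pressure altitude = 5210 + (1013 − 990) × 30 = 5210 + (+690) = 5900 ft.
ISA temperature at 5900 ft = 15 − 2 × (5900/1000) = 3.2°C.
ISA deviation = 18 − 3.2 = +14.8°C.
Density altitude = 5900 + 120 × (14.8) = 7676 ft.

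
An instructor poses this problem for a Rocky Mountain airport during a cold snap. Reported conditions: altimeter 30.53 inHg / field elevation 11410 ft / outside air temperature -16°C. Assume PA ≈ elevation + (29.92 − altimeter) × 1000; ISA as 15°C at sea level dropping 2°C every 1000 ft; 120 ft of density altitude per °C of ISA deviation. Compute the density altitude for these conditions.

9672 ft

Pressure altitude = 11410 + (29.92 − 30.53) × 1000 = 11410 + (-610) = 10800 ft.
ISA temperature at 10800 ft = 15 − 2 × (10800/1000) = -6.6°C.
ISA deviation = -16 − (-6.6) = -9.4°C.
Density altitude = 10800 + 120 × (-9.4) = 9672 ft.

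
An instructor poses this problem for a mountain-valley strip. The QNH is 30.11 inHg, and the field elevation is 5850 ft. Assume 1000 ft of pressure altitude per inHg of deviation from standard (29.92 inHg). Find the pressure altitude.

5660 ft

Pressure correction = (29.92 − 30.11) × 1000 = -190 ft.
Pressure altitude = 5850 + (-190) = 5660 ft.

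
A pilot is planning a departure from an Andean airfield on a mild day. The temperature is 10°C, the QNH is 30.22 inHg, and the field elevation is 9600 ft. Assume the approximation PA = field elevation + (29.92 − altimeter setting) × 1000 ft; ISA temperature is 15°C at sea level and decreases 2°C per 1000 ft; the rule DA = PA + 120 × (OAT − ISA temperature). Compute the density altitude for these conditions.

Pressure altitude = 9600 + (29.92 − 30.22) × 1000 = 9600 + (-300) = 9300 ft.
ISA temperature at 9300 ft = 15 − 2 × (9300/1000) = -3.6°C.
ISA deviation = 10 − (-3.6) = +13.6°C.
Density altitude = 9300 + 120 × (13.6) = 10932 ft.

10932 ft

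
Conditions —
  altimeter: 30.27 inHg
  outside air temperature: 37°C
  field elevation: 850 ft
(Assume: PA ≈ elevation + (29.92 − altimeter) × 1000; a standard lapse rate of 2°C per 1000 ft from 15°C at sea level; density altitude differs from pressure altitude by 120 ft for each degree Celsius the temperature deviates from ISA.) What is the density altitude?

3260 ft

Pressure altitude = 850 + (29.92 − 30.27) × 1000 = 850 + (-350) = 500 ft.
ISA temperature at 500 ft = 15 − 2 × (500/1000) = 14°C.
ISA deviation = 37 − 14 = +23°C.
Density altitude = 500 + 120 × (23) = 3260 ft.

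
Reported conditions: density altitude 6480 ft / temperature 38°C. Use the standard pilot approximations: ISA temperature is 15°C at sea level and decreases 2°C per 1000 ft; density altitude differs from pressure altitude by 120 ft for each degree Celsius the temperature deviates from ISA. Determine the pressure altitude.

3000 ft

DA = PA + 120 × (OAT − (15 − 2·PA/1000)) = PA + 120·OAT − 1800 + 0.24·PA = 1.24·PA + 120·OAT − 1800.
So 1.24·PA = 6480 − 120 × 38 + 1800 = 3720.
PA = 3720 / 1.24 = 3000 ft.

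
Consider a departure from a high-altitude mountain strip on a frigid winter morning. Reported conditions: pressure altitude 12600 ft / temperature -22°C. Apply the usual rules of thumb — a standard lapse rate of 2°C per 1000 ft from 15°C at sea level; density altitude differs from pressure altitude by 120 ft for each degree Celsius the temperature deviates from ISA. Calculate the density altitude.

11184 ft

ISA temperature at 12600 ft = 15 − 2 × (12600/1000) = -10.2°C.
ISA deviation = -22 − (-10.2) = -11.8°C.
Density altitude = 12600 + 120 × (-11.8) = 12600 + (-1416) = 11184 ft.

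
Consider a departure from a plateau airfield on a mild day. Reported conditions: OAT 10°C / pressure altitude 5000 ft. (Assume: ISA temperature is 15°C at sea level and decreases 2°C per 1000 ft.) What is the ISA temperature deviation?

ISA+5°C

ISA temperature at 5000 ft = 15 − 2 × (5000/1000) = 5°C.
Deviation = OAT − ISA = 10 − 5 = +5°C.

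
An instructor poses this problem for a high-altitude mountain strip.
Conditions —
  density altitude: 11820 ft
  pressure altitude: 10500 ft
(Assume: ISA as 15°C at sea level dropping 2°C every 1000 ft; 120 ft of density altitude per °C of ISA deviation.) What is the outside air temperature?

5°C

Density altitude − pressure altitude = 11820 − 10500 = +1320 ft.
At 120 ft/°C that is an ISA deviation of 1320/120 = +11°C.
ISA temperature at 10500 ft = 15 − 2 × (10500/1000) = -6°C.
OAT = ISA + deviation = -6 + (+11) = 5°C.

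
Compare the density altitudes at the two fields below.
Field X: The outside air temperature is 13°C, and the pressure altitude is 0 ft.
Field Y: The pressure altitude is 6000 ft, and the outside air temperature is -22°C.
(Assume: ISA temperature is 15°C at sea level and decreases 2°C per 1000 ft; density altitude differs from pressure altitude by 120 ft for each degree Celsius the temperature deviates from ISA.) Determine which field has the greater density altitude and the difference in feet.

Field Y by 3240 ft

Field X: ISA temp = 15°C, deviation -2°C, DA = 0 + 120 × (-2) = -240 ft.
Field Y: ISA temp = 3°C, deviation -25°C, DA = 6000 + 120 × (-25) = 3000 ft.
Field Y is higher by 3000 − (-240) = 3240 ft.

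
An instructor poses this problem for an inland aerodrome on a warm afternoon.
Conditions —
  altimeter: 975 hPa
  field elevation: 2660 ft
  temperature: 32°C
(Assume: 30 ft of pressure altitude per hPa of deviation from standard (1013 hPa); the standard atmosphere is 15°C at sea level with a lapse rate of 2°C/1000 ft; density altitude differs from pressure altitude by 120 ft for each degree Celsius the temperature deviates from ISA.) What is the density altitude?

6752 ft

Pressure altitude = 2660 + (1013 − 975) × 30 = 2660 + (+1140) = 3800 ft.
ISA temperature at 3800 ft = 15 − 2 × (3800/1000) = 7.4°C.
ISA deviation = 32 − 7.4 = +24.6°C.
Density altitude = 3800 + 120 × (24.6) = 6752 ft.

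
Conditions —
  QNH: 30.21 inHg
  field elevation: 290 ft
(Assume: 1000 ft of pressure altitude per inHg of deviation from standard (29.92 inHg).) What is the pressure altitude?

Pressure correction = (29.92 − 30.21) × 1000 = -290 ft.
Pressure altitude = 290 + (-290) = 0 ft.

0 ft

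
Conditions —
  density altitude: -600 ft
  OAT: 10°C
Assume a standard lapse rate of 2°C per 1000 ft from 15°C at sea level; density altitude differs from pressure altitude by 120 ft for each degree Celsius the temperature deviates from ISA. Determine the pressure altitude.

DA = PA + 120 × (OAT − (15 − 2·PA/1000)) = PA + 120·OAT − 1800 + 0.24·PA = 1.24·PA + 120·OAT − 1800.
So 1.24·PA = -600 − 120 × 10 + 1800 = 0.
PA = 0 / 1.24 = 0 ft.

0 ft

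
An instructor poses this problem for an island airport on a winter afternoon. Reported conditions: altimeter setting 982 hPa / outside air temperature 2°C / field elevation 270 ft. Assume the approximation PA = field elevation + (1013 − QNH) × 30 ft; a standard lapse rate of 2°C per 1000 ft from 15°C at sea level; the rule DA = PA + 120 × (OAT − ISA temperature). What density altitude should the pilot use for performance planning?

-72 ft

Pressure altitude = 270 + (1013 − 982) × 30 = 270 + (+930) = 1200 ft.
ISA temperature at 1200 ft = 15 − 2 × (1200/1000) = 12.6°C.
ISA deviation = 2 − 12.6 = -10.6°C.
Density altitude = 1200 + 120 × (-10.6) = -72 ft.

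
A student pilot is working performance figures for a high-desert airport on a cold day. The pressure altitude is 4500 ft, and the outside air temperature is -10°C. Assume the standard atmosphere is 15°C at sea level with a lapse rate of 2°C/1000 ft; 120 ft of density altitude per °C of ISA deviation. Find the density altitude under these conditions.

ISA temperature at 4500 ft = 15 − 2 × (4500/1000) = 6°C.
ISA deviation = -10 − 6 = -16°C.
Density altitude = 4500 + 120 × (-16) = 4500 + (-1920) = 2580 ft.

2580 ft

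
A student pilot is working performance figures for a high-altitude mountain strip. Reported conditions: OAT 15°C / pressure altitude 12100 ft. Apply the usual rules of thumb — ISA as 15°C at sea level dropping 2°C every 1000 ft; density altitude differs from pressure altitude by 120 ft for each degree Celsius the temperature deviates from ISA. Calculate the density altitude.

ISA temperature at 12100 ft = 15 − 2 × (12100/1000) = -9.2°C.
ISA deviation = 15 − (-9.2) = +24.2°C.
Density altitude = 12100 + 120 × (24.2) = 12100 + (+2904) = 15004 ft.

15004 ft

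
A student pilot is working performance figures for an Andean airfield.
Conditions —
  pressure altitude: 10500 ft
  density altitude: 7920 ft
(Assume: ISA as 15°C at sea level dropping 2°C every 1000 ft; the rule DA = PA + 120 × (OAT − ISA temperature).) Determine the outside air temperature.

-27.5°C

Density altitude − pressure altitude = 7920 − 10500 = -2580 ft.
At 120 ft/°C that is an ISA deviation of -2580/120 = -21.5°C.
ISA temperature at 10500 ft = 15 − 2 × (10500/1000) = -6°C.
OAT = ISA + deviation = -6 + (-21.5) = -27.5°C.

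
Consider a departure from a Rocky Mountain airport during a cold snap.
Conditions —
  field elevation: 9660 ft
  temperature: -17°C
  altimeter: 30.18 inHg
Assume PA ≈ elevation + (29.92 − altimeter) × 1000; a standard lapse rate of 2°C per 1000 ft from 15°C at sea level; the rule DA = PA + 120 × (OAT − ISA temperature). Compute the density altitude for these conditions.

7816 ft

Pressure altitude = 9660 + (29.92 − 30.18) × 1000 = 9660 + (-260) = 9400 ft.
ISA temperature at 9400 ft = 15 − 2 × (9400/1000) = -3.8°C.
ISA deviation = -17 − (-3.8) = -13.2°C.
Density altitude = 9400 + 120 × (-13.2) = 7816 ft.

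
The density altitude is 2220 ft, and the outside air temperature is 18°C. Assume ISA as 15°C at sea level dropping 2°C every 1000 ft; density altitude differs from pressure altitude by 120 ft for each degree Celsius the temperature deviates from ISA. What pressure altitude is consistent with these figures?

1500 ft

DA = PA + 120 × (OAT − (15 − 2·PA/1000)) = PA + 120·OAT − 1800 + 0.24·PA = 1.24·PA + 120·OAT − 1800.
So 1.24·PA = 2220 − 120 × 18 + 1800 = 1860.
PA = 1860 / 1.24 = 1500 ft.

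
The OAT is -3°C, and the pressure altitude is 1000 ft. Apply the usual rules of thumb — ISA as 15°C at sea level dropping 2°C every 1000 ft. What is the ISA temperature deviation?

ISA-16°C

ISA temperature at 1000 ft = 15 − 2 × (1000/1000) = 13°C.
Deviation = OAT − ISA = -3 − 13 = -16°C.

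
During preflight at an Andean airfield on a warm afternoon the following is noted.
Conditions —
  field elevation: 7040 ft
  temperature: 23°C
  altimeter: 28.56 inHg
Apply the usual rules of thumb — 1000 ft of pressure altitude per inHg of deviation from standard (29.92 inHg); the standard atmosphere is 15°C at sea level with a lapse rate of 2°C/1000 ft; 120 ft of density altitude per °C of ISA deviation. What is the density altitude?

Pressure altitude = 7040 + (29.92 − 28.56) × 1000 = 7040 + (+1360) = 8400 ft.
ISA temperature at 8400 ft = 15 − 2 × (8400/1000) = -1.8°C.
ISA deviation = 23 − (-1.8) = +24.8°C.
Density altitude = 8400 + 120 × (24.8) = 11376 ft.

11376 ft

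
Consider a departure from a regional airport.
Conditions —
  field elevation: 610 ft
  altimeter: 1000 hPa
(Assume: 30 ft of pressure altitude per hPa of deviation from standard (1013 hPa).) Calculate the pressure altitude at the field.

Pressure correction = (1013 − 1000) × 30 = +390 ft.
Pressure altitude = 610 + (+390) = 1000 ft.

1000 ft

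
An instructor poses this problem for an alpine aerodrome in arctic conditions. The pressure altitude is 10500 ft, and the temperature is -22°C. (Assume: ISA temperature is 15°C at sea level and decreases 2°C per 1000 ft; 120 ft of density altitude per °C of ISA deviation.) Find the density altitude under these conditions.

8580 ft

ISA temperature at 10500 ft = 15 − 2 × (10500/1000) = -6°C.
ISA deviation = -22 − (-6) = -16°C.
Density altitude = 10500 + 120 × (-16) = 10500 + (-1920) = 8580 ft.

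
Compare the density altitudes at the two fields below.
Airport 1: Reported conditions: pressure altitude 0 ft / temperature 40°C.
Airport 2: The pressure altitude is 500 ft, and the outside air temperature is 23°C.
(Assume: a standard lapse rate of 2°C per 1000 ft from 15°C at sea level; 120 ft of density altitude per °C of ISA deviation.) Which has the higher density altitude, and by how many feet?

Airport 1 by 1420 ft

Airport 1: ISA temp = 15°C, deviation +25°C, DA = 0 + 120 × 25 = 3000 ft.
Airport 2: ISA temp = 14°C, deviation +9°C, DA = 500 + 120 × 9 = 1580 ft.
Airport 1 is higher by 3000 − 1580 = 1420 ft.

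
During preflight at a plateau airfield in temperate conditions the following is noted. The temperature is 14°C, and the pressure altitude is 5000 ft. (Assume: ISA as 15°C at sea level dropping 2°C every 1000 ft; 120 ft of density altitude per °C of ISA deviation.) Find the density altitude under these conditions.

ISA temperature at 5000 ft = 15 − 2 × (5000/1000) = 5°C.
ISA deviation = 14 − 5 = +9°C.
Density altitude = 5000 + 120 × (9) = 5000 + (+1080) = 6080 ft.

6080 ft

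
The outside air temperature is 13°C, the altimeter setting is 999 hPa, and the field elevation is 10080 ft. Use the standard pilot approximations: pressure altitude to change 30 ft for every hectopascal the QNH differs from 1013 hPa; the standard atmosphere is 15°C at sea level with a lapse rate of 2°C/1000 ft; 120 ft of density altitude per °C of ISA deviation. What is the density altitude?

Pressure altitude = 10080 + (1013 − 999) × 30 = 10080 + (+420) = 10500 ft.
ISA temperature at 10500 ft = 15 − 2 × (10500/1000) = -6°C.
ISA deviation = 13 − (-6) = +19°C.
Density altitude = 10500 + 120 × (19) = 12780 ft.

12780 ft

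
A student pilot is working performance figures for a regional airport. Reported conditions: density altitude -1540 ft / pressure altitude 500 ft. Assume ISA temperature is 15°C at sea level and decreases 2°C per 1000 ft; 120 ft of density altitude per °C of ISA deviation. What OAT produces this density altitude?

Density altitude − pressure altitude = -1540 − 500 = -2040 ft.
At 120 ft/°C that is an ISA deviation of -2040/120 = -17°C.
ISA temperature at 500 ft = 15 − 2 × (500/1000) = 14°C.
OAT = ISA + deviation = 14 + (-17) = -3°C.

-3°C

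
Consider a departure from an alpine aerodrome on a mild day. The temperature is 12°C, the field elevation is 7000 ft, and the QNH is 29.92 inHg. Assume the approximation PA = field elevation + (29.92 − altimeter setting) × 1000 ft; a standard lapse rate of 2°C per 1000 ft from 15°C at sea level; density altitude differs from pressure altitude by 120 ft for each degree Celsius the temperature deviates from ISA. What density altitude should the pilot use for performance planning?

Pressure altitude = 7000 + (29.92 − 29.92) × 1000 = 7000 + (0) = 7000 ft.
ISA temperature at 7000 ft = 15 − 2 × (7000/1000) = 1°C.
ISA deviation = 12 − 1 = +11°C.
Density altitude = 7000 + 120 × (11) = 8320 ft.

8320 ft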